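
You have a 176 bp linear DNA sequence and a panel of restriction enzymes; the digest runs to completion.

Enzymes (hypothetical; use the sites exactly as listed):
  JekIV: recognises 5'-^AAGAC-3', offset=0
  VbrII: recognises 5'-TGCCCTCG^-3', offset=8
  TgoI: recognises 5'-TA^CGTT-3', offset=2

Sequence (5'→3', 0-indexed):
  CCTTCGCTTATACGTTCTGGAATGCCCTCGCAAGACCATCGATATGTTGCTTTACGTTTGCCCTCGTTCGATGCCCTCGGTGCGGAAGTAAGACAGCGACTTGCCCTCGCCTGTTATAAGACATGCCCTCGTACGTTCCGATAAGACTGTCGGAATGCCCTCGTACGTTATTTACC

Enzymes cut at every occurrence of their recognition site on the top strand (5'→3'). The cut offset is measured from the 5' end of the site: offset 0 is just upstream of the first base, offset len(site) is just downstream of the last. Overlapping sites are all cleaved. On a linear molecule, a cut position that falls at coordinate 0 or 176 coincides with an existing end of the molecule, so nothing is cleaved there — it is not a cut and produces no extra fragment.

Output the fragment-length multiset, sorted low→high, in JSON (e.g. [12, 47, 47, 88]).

Site scan:
  JekIV (AAGAC, off=0): starts [31, 89, 117, 142] → cuts [31, 89, 117, 142]
  VbrII (TGCCCTCG, off=8): starts [22, 58, 71, 101, 123, 155] → cuts [30, 66, 79, 109, 131, 163]
  TgoI (TACGTT, off=2): starts [10, 52, 131, 163] → cuts [12, 54, 133, 165]

Pooled cuts: [12, 30, 31, 54, 66, 79, 89, 109, 117, 131, 133, 142, 163, 165]

Fragments:
  [0,12): 12 bp
  [12,30): 18 bp
  [30,31): 1 bp
  [31,54): 23 bp
  [54,66): 12 bp
  [66,79): 13 bp
  [79,89): 10 bp
  [89,109): 20 bp
  [109,117): 8 bp
  [117,131): 14 bp
  [131,133): 2 bp
  [133,142): 9 bp
  [142,163): 21 bp
  [163,165): 2 bp
  [165,176): 11 bp

[1,2,2,8,9,10,11,12,12,13,14,18,20,21,23]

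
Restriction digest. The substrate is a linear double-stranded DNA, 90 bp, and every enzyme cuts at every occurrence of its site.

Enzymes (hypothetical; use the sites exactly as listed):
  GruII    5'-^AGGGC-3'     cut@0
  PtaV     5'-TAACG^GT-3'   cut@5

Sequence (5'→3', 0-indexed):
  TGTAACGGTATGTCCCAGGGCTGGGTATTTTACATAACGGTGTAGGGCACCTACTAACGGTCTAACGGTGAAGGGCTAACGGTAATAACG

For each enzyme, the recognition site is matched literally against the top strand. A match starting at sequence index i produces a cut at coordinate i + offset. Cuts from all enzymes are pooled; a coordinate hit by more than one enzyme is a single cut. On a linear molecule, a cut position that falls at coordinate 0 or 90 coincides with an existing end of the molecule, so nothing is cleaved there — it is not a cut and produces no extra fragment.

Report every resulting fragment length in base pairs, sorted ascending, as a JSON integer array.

[4,4,7,8,9,9,10,16,23]

Scan for sites:
  GruII (AGGGC, off=0): starts [16, 43, 71] → cuts [16, 43, 71]
  PtaV (TAACGGT, off=5): starts [2, 34, 54, 62, 76] → cuts [7, 39, 59, 67, 81]

All cut coordinates (distinct, sorted): [7, 16, 39, 43, 59, 67, 71, 81]

Fragment lengths:
  [0,7): 7 bp
  [7,16): 9 bp
  [16,39): 23 bp
  [39,43): 4 bp
  [43,59): 16 bp
  [59,67): 8 bp
  [67,71): 4 bp
  [71,81): 10 bp
  [81,90): 9 bp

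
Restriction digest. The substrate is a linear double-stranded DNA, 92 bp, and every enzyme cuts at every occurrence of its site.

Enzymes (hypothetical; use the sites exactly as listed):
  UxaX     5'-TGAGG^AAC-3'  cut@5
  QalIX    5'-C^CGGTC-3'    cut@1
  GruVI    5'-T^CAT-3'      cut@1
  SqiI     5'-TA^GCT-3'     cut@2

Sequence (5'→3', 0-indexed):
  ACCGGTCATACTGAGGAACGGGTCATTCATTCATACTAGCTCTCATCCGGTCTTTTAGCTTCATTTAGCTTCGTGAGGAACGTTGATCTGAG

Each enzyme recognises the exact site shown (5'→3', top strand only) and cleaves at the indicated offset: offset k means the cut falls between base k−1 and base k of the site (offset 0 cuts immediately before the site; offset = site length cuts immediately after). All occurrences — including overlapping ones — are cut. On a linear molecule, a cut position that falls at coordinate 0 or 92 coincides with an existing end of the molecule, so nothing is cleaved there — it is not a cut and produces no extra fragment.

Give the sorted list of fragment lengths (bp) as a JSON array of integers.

Site scan:
  UxaX (TGAGGAAC, off=5): starts [11, 73] → cuts [16, 78]
  QalIX (CCGGTC, off=1): starts [1, 46] → cuts [2, 47]
  GruVI (TCAT, off=1): starts [5, 22, 26, 30, 42, 60] → cuts [6, 23, 27, 31, 43, 61]
  SqiI (TAGCT, off=2): starts [36, 55, 65] → cuts [38, 57, 67]

All cut coordinates (distinct, sorted): [2, 6, 16, 23, 27, 31, 38, 43, 47, 57, 61, 67, 78]

Fragments:
  [0,2): 2 bp
  [2,6): 4 bp
  [6,16): 10 bp
  [16,23): 7 bp
  [23,27): 4 bp
  [27,31): 4 bp
  [31,38): 7 bp
  [38,43): 5 bp
  [43,47): 4 bp
  [47,57): 10 bp
  [57,61): 4 bp
  [61,67): 6 bp
  [67,78): 11 bp
  [78,92): 14 bp

[2,4,4,4,4,4,5,6,7,7,10,10,11,14]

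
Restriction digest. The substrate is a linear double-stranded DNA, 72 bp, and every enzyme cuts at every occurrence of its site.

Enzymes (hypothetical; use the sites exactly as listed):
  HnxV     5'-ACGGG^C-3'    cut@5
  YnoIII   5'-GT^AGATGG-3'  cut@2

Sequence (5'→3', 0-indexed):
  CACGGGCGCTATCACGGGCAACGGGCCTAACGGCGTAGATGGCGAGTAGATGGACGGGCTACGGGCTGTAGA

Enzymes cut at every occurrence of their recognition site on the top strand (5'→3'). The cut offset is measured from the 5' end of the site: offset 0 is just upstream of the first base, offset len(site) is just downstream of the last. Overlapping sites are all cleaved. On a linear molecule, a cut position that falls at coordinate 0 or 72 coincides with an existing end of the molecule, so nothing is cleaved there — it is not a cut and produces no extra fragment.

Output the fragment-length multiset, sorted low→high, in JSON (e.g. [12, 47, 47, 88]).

Per-enzyme occurrences:
  HnxV ACGGGC/5: at [1, 13, 20, 53, 60] ⇒ [6, 18, 25, 58, 65]
  YnoIII GTAGATGG/2: at [34, 45] ⇒ [36, 47]

All cut coordinates (distinct, sorted): [6, 18, 25, 36, 47, 58, 65]

Fragment lengths:
  [0,6): 6 bp
  [6,18): 12 bp
  [18,25): 7 bp
  [25,36): 11 bp
  [36,47): 11 bp
  [47,58): 11 bp
  [58,65): 7 bp
  [65,72): 7 bp

[6,7,7,7,11,11,11,12]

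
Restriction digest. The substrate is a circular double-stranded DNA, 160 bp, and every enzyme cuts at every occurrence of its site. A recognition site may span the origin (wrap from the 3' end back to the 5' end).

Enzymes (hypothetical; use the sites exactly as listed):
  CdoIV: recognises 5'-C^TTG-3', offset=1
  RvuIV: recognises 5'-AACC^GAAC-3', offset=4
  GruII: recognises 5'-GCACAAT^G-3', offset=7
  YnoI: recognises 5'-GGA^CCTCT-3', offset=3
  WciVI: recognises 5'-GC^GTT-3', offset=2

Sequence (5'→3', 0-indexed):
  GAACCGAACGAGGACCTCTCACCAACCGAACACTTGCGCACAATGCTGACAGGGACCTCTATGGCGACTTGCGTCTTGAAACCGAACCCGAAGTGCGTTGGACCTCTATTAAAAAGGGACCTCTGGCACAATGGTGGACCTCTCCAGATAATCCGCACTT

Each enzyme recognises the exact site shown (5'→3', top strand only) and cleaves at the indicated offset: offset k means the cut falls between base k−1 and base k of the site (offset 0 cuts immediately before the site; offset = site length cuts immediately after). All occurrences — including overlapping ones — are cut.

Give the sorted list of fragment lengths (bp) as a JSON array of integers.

[6,6,6,7,7,8,9,11,11,13,13,13,13,17,20]

Site scan:
  CdoIV CTTG/1: at [32, 67, 74, 157] ⇒ [33, 68, 75, 158]
  RvuIV AACCGAAC/4: at [1, 23, 79] ⇒ [5, 27, 83]
  GruII GCACAATG/7: at [37, 125] ⇒ [44, 132]
  YnoI GGACCTCT/3: at [11, 52, 99, 116, 135] ⇒ [14, 55, 102, 119, 138]
  WciVI GCGTT/2: at [94] ⇒ [96]

Pooled cuts: [5, 14, 27, 33, 44, 55, 68, 75, 83, 96, 102, 119, 132, 138, 158]

Fragments:
  5→14: 9 bp
  14→27: 13 bp
  27→33: 6 bp
  33→44: 11 bp
  44→55: 11 bp
  55→68: 13 bp
  68→75: 7 bp
  75→83: 8 bp
  83→96: 13 bp
  96→102: 6 bp
  102→119: 17 bp
  119→132: 13 bp
  132→138: 6 bp
  138→158: 20 bp
  158→5 (wrap): 160-158+5 = 7 bp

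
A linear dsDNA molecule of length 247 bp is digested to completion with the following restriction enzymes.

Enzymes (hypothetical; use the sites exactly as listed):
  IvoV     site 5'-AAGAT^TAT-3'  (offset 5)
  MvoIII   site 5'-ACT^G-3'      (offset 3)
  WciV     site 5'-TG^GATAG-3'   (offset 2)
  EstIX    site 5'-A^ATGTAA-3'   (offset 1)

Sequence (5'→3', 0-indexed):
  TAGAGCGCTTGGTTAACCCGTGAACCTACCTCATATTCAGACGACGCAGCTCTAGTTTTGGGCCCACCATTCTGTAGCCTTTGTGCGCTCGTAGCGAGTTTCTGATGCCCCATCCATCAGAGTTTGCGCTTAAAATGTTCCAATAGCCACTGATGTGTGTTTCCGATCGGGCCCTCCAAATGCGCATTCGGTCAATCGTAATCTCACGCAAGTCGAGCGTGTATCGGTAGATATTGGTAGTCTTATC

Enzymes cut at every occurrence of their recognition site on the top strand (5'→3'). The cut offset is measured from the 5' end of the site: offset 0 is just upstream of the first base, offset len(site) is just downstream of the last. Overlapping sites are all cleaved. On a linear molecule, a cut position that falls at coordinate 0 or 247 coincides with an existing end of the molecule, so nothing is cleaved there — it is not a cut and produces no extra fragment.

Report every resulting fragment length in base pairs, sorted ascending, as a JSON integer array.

Site scan:
  IvoV (AAGATTAT, off=5): no sites
  MvoIII ACTG/3: at [148] ⇒ [151]
  WciV (TGGATAG, off=2): no sites
  EstIX (AATGTAA, off=1): no sites

Pooled cuts: [151]

Fragments:
  [0,151): 151 bp
  [151,247): 96 bp

[96,151]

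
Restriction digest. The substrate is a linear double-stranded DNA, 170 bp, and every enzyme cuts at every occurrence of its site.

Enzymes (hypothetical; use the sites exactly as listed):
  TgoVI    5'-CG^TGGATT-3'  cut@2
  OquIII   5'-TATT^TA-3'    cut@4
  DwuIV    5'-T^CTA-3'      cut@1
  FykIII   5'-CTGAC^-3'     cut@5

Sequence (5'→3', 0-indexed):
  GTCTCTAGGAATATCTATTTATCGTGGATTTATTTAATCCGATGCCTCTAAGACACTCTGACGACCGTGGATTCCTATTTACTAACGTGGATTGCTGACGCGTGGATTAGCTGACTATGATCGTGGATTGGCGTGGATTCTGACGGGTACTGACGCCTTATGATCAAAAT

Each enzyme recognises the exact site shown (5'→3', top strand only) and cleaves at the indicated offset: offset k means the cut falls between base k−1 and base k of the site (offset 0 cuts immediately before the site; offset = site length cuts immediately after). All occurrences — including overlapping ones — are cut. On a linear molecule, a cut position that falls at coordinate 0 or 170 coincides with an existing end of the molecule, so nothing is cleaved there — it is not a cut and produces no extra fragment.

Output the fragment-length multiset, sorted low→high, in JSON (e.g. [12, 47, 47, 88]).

[3,4,5,5,5,8,8,10,10,10,10,11,12,12,13,13,15,16]

Site scan:
  TgoVI CGTGGATT/2: at [22, 65, 85, 100, 121, 131] ⇒ [24, 67, 87, 102, 123, 133]
  OquIII TATTTA/4: at [15, 30, 75] ⇒ [19, 34, 79]
  DwuIV TCTA/1: at [3, 13, 46] ⇒ [4, 14, 47]
  FykIII CTGAC/5: at [57, 94, 110, 139, 149] ⇒ [62, 99, 115, 144, 154]

Pooled cuts: [4, 14, 19, 24, 34, 47, 62, 67, 79, 87, 99, 102, 115, 123, 133, 144, 154]

Fragments:
  [0,4): 4 bp
  [4,14): 10 bp
  [14,19): 5 bp
  [19,24): 5 bp
  [24,34): 10 bp
  [34,47): 13 bp
  [47,62): 15 bp
  [62,67): 5 bp
  [67,79): 12 bp
  [79,87): 8 bp
  [87,99): 12 bp
  [99,102): 3 bp
  [102,115): 13 bp
  [115,123): 8 bp
  [123,133): 10 bp
  [133,144): 11 bp
  [144,154): 10 bp
  [154,170): 16 bp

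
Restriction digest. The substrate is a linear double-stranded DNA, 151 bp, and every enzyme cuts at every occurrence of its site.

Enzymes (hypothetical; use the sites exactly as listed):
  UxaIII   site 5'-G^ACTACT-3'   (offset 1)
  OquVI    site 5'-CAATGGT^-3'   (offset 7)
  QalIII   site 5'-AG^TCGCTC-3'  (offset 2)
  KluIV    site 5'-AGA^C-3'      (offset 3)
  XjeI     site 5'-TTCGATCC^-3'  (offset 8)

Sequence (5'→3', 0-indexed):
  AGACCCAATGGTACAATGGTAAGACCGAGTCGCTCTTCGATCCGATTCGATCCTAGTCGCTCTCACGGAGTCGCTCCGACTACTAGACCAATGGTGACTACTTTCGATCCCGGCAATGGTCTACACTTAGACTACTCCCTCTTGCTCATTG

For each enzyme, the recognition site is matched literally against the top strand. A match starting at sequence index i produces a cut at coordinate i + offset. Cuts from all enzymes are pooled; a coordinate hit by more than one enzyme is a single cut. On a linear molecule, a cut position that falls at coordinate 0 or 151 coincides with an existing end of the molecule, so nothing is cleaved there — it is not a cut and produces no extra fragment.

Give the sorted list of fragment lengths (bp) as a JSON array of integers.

Site scan:
  UxaIII (GACTACT, off=1): starts [77, 95, 129] → cuts [78, 96, 130]
  OquVI (CAATGGT, off=7): starts [5, 13, 88, 113] → cuts [12, 20, 95, 120]
  QalIII (AGTCGCTC, off=2): starts [27, 54, 68] → cuts [29, 56, 70]
  KluIV (AGAC, off=3): starts [0, 21, 84, 128] → cuts [3, 24, 87, 131]
  XjeI (TTCGATCC, off=8): starts [35, 45, 102] → cuts [43, 53, 110]

Pooled cuts: [3, 12, 20, 24, 29, 43, 53, 56, 70, 78, 87, 95, 96, 110, 120, 130, 131]

Fragments:
  [0,3): 3 bp
  [3,12): 9 bp
  [12,20): 8 bp
  [20,24): 4 bp
  [24,29): 5 bp
  [29,43): 14 bp
  [43,53): 10 bp
  [53,56): 3 bp
  [56,70): 14 bp
  [70,78): 8 bp
  [78,87): 9 bp
  [87,95): 8 bp
  [95,96): 1 bp
  [96,110): 14 bp
  [110,120): 10 bp
  [120,130): 10 bp
  [130,131): 1 bp
  [131,151): 20 bp

[1,1,3,3,4,5,8,8,8,9,9,10,10,10,14,14,14,20]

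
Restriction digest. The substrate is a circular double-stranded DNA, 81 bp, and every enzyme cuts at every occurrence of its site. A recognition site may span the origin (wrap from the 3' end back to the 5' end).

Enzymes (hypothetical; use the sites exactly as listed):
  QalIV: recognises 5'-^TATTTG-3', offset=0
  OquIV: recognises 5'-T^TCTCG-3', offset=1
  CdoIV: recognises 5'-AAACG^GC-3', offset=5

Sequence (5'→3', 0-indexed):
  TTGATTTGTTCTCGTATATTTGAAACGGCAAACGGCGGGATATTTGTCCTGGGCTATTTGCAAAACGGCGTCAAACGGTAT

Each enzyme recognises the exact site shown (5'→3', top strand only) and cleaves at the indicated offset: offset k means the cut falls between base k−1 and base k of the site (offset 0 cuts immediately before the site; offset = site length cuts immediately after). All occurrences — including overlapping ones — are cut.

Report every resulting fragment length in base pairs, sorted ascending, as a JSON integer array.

[6,7,7,11,11,12,13,14]

Site scan:
  QalIV (TATTTG, off=0): starts [16, 40, 54, 78] → cuts [16, 40, 54, 78]
  OquIV (TTCTCG, off=1): starts [8] → cuts [9]
  CdoIV (AAACGGC, off=5): starts [22, 29, 62] → cuts [27, 34, 67]

All cut coordinates (distinct, sorted): [9, 16, 27, 34, 40, 54, 67, 78]

Fragment lengths:
  9→16: 7 bp
  16→27: 11 bp
  27→34: 7 bp
  34→40: 6 bp
  40→54: 14 bp
  54→67: 13 bp
  67→78: 11 bp
  78→9 (wrap): 81-78+9 = 12 bp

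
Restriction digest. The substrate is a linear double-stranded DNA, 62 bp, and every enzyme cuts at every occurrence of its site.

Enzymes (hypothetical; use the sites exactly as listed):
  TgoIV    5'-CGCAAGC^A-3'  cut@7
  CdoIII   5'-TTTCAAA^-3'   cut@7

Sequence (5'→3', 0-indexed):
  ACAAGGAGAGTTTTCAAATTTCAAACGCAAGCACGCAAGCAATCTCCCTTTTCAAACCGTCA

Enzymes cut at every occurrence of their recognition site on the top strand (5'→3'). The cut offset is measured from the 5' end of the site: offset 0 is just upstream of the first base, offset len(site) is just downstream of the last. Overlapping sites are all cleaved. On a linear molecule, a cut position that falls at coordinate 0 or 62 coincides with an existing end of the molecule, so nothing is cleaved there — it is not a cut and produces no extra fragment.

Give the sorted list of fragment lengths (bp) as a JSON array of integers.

[6,7,7,8,16,18]

Per-enzyme occurrences:
  TgoIV (CGCAAGCA, off=7): starts [25, 33] → cuts [32, 40]
  CdoIII (TTTCAAA, off=7): starts [11, 18, 49] → cuts [18, 25, 56]

All cut coordinates (distinct, sorted): [18, 25, 32, 40, 56]

Fragment lengths:
  [0,18): 18 bp
  [18,25): 7 bp
  [25,32): 7 bp
  [32,40): 8 bp
  [40,56): 16 bp
  [56,62): 6 bp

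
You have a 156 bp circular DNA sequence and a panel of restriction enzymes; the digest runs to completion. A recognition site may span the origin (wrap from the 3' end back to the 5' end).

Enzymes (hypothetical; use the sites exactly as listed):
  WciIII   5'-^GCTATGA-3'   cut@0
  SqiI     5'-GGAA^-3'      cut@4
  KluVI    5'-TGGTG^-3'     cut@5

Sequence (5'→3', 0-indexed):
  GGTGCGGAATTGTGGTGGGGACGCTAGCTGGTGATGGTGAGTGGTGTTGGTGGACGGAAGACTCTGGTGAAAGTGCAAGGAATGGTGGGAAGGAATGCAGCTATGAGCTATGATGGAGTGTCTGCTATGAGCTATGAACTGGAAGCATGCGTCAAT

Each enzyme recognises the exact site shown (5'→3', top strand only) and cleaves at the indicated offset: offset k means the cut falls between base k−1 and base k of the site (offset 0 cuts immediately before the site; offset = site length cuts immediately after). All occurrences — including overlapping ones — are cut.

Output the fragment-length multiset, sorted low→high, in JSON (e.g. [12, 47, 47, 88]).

Scan for sites:
  WciIII (GCTATGA, off=0): starts [99, 106, 123, 130] → cuts [99, 106, 123, 130]
  SqiI (GGAA, off=4): starts [5, 55, 78, 87, 91, 140] → cuts [9, 59, 82, 91, 95, 144]
  KluVI (TGGTG, off=5): starts [12, 28, 34, 41, 47, 64, 82, 155] → cuts [4, 17, 33, 39, 46, 52, 69, 87]

All cut coordinates (distinct, sorted): [4, 9, 17, 33, 39, 46, 52, 59, 69, 82, 87, 91, 95, 99, 106, 123, 130, 144]

Fragment lengths:
  4→9: 5 bp
  9→17: 8 bp
  17→33: 16 bp
  33→39: 6 bp
  39→46: 7 bp
  46→52: 6 bp
  52→59: 7 bp
  59→69: 10 bp
  69→82: 13 bp
  82→87: 5 bp
  87→91: 4 bp
  91→95: 4 bp
  95→99: 4 bp
  99→106: 7 bp
  106→123: 17 bp
  123→130: 7 bp
  130→144: 14 bp
  144→4 (wrap): 156-144+4 = 16 bp

[4,4,4,5,5,6,6,7,7,7,7,8,10,13,14,16,16,17]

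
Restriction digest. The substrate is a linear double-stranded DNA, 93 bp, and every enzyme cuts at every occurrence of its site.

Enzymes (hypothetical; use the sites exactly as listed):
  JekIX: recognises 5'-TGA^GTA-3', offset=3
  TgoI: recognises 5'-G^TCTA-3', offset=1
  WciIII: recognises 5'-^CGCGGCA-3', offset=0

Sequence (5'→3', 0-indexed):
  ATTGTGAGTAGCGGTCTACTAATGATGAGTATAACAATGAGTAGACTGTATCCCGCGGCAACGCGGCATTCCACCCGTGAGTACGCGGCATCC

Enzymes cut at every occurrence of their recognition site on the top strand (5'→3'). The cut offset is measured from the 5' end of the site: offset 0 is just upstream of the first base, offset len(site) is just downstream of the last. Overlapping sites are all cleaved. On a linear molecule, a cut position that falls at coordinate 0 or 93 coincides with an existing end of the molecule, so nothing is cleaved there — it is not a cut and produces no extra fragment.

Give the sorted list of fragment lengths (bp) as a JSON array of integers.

Scan for sites:
  JekIX TGAGTA/3: at [4, 25, 37, 77] ⇒ [7, 28, 40, 80]
  TgoI GTCTA/1: at [13] ⇒ [14]
  WciIII CGCGGCA/0: at [53, 61, 83] ⇒ [53, 61, 83]

All cut coordinates (distinct, sorted): [7, 14, 28, 40, 53, 61, 80, 83]

Fragments:
  [0,7): 7 bp
  [7,14): 7 bp
  [14,28): 14 bp
  [28,40): 12 bp
  [40,53): 13 bp
  [53,61): 8 bp
  [61,80): 19 bp
  [80,83): 3 bp
  [83,93): 10 bp

[3,7,7,8,10,12,13,14,19]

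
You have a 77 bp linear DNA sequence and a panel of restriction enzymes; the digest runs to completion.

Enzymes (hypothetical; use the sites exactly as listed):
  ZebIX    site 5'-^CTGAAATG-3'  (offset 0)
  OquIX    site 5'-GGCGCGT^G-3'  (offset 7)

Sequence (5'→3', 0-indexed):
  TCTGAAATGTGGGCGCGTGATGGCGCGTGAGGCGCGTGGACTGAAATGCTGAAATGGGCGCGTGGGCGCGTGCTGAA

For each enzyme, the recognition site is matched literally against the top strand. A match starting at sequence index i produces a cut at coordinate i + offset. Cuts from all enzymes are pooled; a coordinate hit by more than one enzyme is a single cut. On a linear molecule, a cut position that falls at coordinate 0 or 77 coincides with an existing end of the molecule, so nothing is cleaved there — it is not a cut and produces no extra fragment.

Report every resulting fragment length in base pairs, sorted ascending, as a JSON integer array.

Per-enzyme occurrences:
  ZebIX CTGAAATG/0: at [1, 40, 48] ⇒ [1, 40, 48]
  OquIX GGCGCGTG/7: at [11, 21, 30, 56, 64] ⇒ [18, 28, 37, 63, 71]

Pooled cuts: [1, 18, 28, 37, 40, 48, 63, 71]

Fragment lengths:
  [0,1): 1 bp
  [1,18): 17 bp
  [18,28): 10 bp
  [28,37): 9 bp
  [37,40): 3 bp
  [40,48): 8 bp
  [48,63): 15 bp
  [63,71): 8 bp
  [71,77): 6 bp

[1,3,6,8,8,9,10,15,17]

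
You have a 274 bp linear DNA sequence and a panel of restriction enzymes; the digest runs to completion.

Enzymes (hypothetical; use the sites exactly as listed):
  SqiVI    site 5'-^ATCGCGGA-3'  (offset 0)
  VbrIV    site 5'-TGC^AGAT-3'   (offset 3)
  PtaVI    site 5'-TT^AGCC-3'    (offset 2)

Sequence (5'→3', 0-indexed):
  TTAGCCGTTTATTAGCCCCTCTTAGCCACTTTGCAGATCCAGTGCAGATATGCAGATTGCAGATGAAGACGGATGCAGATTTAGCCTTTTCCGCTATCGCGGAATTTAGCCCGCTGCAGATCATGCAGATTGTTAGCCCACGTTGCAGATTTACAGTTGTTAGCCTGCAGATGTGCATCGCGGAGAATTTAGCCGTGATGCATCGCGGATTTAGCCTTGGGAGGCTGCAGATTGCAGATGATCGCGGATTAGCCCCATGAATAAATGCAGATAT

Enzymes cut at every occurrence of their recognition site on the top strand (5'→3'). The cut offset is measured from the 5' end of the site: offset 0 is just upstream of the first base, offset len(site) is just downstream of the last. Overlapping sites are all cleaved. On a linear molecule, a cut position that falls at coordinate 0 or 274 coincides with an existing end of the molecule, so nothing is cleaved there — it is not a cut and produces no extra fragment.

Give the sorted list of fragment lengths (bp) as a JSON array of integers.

[2,5,6,6,7,7,7,8,8,8,9,10,10,10,11,11,11,11,11,12,12,13,14,15,16,16,18]

Site scan:
  SqiVI (ATCGCGGA, off=0): starts [95, 176, 201, 240] → cuts [95, 176, 201, 240]
  VbrIV (TGCAGAT, off=3): starts [31, 42, 50, 57, 73, 114, 123, 143, 165, 225, 232, 265] → cuts [34, 45, 53, 60, 76, 117, 126, 146, 168, 228, 235, 268]
  PtaVI (TTAGCC, off=2): starts [0, 11, 21, 80, 105, 132, 159, 188, 210, 248] → cuts [2, 13, 23, 82, 107, 134, 161, 190, 212, 250]

Pooled cuts: [2, 13, 23, 34, 45, 53, 60, 76, 82, 95, 107, 117, 126, 134, 146, 161, 168, 176, 190, 201, 212, 228, 235, 240, 250, 268]

Fragments:
  [0,2): 2 bp
  [2,13): 11 bp
  [13,23): 10 bp
  [23,34): 11 bp
  [34,45): 11 bp
  [45,53): 8 bp
  [53,60): 7 bp
  [60,76): 16 bp
  [76,82): 6 bp
  [82,95): 13 bp
  [95,107): 12 bp
  [107,117): 10 bp
  [117,126): 9 bp
  [126,134): 8 bp
  [134,146): 12 bp
  [146,161): 15 bp
  [161,168): 7 bp
  [168,176): 8 bp
  [176,190): 14 bp
  [190,201): 11 bp
  [201,212): 11 bp
  [212,228): 16 bp
  [228,235): 7 bp
  [235,240): 5 bp
  [240,250): 10 bp
  [250,268): 18 bp
  [268,274): 6 bp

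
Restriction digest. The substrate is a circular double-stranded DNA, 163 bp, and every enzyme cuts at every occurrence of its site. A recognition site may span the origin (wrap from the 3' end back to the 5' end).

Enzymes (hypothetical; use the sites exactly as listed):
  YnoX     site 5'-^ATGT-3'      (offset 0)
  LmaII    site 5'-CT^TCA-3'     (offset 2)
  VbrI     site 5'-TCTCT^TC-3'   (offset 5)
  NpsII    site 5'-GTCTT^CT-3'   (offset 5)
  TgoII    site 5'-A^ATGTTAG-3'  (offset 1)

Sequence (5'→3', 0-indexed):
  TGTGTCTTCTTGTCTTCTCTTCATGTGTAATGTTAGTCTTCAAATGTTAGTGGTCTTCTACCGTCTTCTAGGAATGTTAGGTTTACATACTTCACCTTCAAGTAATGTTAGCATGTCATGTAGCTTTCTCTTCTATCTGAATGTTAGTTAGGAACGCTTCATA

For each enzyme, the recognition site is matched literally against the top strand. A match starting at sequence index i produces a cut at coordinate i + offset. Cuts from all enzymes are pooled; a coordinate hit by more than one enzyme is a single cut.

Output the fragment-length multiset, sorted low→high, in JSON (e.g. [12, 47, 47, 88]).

[2,4,4,4,5,6,6,7,7,8,8,9,9,10,10,14,14,18,18]

Per-enzyme occurrences:
  YnoX (ATGT, off=0): starts [22, 29, 43, 73, 104, 112, 117, 140, 162] → cuts [22, 29, 43, 73, 104, 112, 117, 140, 162]
  LmaII (CTTCA, off=2): starts [18, 37, 89, 95, 156] → cuts [20, 39, 91, 97, 158]
  VbrI (TCTCTTC, off=5): starts [15, 126] → cuts [20, 131]
  NpsII (GTCTTCT, off=5): starts [3, 11, 52, 62] → cuts [8, 16, 57, 67]
  TgoII (AATGTTAG, off=1): starts [28, 42, 72, 103, 139] → cuts [29, 43, 73, 104, 140]

Pooled cuts: [8, 16, 20, 22, 29, 39, 43, 57, 67, 73, 91, 97, 104, 112, 117, 131, 140, 158, 162]

Fragments:
  8→16: 8 bp
  16→20: 4 bp
  20→22: 2 bp
  22→29: 7 bp
  29→39: 10 bp
  39→43: 4 bp
  43→57: 14 bp
  57→67: 10 bp
  67→73: 6 bp
  73→91: 18 bp
  91→97: 6 bp
  97→104: 7 bp
  104→112: 8 bp
  112→117: 5 bp
  117→131: 14 bp
  131→140: 9 bp
  140→158: 18 bp
  158→162: 4 bp
  162→8 (wrap): 163-162+8 = 9 bp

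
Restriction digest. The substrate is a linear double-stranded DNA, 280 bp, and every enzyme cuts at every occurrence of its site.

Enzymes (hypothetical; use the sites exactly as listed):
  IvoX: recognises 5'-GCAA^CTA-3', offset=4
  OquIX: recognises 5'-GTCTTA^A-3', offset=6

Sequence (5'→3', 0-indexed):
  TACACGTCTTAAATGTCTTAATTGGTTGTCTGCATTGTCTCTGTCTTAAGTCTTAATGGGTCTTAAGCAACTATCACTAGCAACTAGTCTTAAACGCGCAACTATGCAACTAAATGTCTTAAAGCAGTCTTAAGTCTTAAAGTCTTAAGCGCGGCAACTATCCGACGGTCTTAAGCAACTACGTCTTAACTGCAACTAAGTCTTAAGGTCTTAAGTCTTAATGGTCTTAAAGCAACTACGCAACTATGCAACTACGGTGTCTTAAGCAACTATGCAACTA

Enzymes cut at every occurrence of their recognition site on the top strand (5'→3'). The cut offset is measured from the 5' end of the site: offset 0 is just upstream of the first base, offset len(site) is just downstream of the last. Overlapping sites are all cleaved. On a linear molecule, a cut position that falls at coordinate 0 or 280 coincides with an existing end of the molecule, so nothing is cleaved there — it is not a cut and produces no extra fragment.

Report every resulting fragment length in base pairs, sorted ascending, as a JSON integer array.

[3,5,5,5,6,7,7,7,7,8,8,8,8,8,8,9,9,9,9,10,10,10,10,11,11,12,13,13,16,28]

Scan for sites:
  IvoX GCAACTA/4: at [66, 79, 97, 105, 153, 174, 191, 231, 239, 247, 265, 273] ⇒ [70, 83, 101, 109, 157, 178, 195, 235, 243, 251, 269, 277]
  OquIX GTCTTAA/6: at [5, 14, 42, 49, 59, 86, 115, 126, 133, 141, 167, 182, 199, 207, 214, 223, 258] ⇒ [11, 20, 48, 55, 65, 92, 121, 132, 139, 147, 173, 188, 205, 213, 220, 229, 264]

All cut coordinates (distinct, sorted): [11, 20, 48, 55, 65, 70, 83, 92, 101, 109, 121, 132, 139, 147, 157, 173, 178, 188, 195, 205, 213, 220, 229, 235, 243, 251, 264, 269, 277]

Fragments:
  [0,11): 11 bp
  [11,20): 9 bp
  [20,48): 28 bp
  [48,55): 7 bp
  [55,65): 10 bp
  [65,70): 5 bp
  [70,83): 13 bp
  [83,92): 9 bp
  [92,101): 9 bp
  [101,109): 8 bp
  [109,121): 12 bp
  [121,132): 11 bp
  [132,139): 7 bp
  [139,147): 8 bp
  [147,157): 10 bp
  [157,173): 16 bp
  [173,178): 5 bp
  [178,188): 10 bp
  [188,195): 7 bp
  [195,205): 10 bp
  [205,213): 8 bp
  [213,220): 7 bp
  [220,229): 9 bp
  [229,235): 6 bp
  [235,243): 8 bp
  [243,251): 8 bp
  [251,264): 13 bp
  [264,269): 5 bp
  [269,277): 8 bp
  [277,280): 3 bp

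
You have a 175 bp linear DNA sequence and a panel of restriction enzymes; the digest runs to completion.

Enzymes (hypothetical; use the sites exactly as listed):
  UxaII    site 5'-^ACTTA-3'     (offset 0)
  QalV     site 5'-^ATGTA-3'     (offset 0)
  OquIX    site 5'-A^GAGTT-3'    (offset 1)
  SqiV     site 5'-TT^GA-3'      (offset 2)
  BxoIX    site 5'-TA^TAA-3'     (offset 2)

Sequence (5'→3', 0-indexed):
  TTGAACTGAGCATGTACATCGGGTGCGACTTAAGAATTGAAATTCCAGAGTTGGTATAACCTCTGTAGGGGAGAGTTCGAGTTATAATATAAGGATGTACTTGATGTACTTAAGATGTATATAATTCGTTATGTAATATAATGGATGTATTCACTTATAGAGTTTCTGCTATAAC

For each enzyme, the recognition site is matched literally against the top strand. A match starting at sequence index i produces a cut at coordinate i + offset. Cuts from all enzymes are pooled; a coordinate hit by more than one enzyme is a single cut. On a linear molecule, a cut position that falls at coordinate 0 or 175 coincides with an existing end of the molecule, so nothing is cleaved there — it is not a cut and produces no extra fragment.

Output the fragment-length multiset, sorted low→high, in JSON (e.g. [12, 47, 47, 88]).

Site scan:
  UxaII ACTTA/0: at [27, 107, 152] ⇒ [27, 107, 152]
  QalV ATGTA/0: at [11, 94, 103, 114, 130, 144] ⇒ [11, 94, 103, 114, 130, 144]
  OquIX AGAGTT/1: at [46, 71, 158] ⇒ [47, 72, 159]
  SqiV TTGA/2: at [0, 36, 100] ⇒ [2, 38, 102]
  BxoIX TATAA/2: at [54, 82, 87, 119, 136, 169] ⇒ [56, 84, 89, 121, 138, 171]

Pooled cuts: [2, 11, 27, 38, 47, 56, 72, 84, 89, 94, 102, 103, 107, 114, 121, 130, 138, 144, 152, 159, 171]

Fragment lengths:
  [0,2): 2 bp
  [2,11): 9 bp
  [11,27): 16 bp
  [27,38): 11 bp
  [38,47): 9 bp
  [47,56): 9 bp
  [56,72): 16 bp
  [72,84): 12 bp
  [84,89): 5 bp
  [89,94): 5 bp
  [94,102): 8 bp
  [102,103): 1 bp
  [103,107): 4 bp
  [107,114): 7 bp
  [114,121): 7 bp
  [121,130): 9 bp
  [130,138): 8 bp
  [138,144): 6 bp
  [144,152): 8 bp
  [152,159): 7 bp
  [159,171): 12 bp
  [171,175): 4 bp

[1,2,4,4,5,5,6,7,7,7,8,8,8,9,9,9,9,11,12,12,16,16]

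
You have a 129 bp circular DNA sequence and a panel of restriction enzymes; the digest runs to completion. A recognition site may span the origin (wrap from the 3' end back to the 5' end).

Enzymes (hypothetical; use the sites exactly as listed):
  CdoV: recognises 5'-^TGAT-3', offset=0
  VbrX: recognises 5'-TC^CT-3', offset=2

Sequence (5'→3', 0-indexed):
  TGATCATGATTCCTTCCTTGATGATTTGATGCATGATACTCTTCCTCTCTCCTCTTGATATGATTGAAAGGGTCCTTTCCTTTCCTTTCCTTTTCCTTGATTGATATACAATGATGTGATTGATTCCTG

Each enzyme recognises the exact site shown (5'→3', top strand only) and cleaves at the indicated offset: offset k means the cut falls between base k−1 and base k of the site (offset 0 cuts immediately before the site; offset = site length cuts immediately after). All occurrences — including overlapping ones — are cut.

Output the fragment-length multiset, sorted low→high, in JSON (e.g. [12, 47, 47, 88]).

Scan for sites:
  CdoV (TGAT, off=0): starts [0, 6, 18, 21, 26, 33, 55, 60, 97, 101, 111, 116, 120] → cuts [0, 6, 18, 21, 26, 33, 55, 60, 97, 101, 111, 116, 120]
  VbrX (TCCT, off=2): starts [10, 14, 42, 49, 72, 77, 82, 87, 93, 124] → cuts [12, 16, 44, 51, 74, 79, 84, 89, 95, 126]

Pooled cuts: [0, 6, 12, 16, 18, 21, 26, 33, 44, 51, 55, 60, 74, 79, 84, 89, 95, 97, 101, 111, 116, 120, 126]

Fragment lengths:
  0→6: 6 bp
  6→12: 6 bp
  12→16: 4 bp
  16→18: 2 bp
  18→21: 3 bp
  21→26: 5 bp
  26→33: 7 bp
  33→44: 11 bp
  44→51: 7 bp
  51→55: 4 bp
  55→60: 5 bp
  60→74: 14 bp
  74→79: 5 bp
  79→84: 5 bp
  84→89: 5 bp
  89→95: 6 bp
  95→97: 2 bp
  97→101: 4 bp
  101→111: 10 bp
  111→116: 5 bp
  116→120: 4 bp
  120→126: 6 bp
  126→0 (wrap): 129-126+0 = 3 bp

[2,2,3,3,4,4,4,4,5,5,5,5,5,5,6,6,6,6,7,7,10,11,14]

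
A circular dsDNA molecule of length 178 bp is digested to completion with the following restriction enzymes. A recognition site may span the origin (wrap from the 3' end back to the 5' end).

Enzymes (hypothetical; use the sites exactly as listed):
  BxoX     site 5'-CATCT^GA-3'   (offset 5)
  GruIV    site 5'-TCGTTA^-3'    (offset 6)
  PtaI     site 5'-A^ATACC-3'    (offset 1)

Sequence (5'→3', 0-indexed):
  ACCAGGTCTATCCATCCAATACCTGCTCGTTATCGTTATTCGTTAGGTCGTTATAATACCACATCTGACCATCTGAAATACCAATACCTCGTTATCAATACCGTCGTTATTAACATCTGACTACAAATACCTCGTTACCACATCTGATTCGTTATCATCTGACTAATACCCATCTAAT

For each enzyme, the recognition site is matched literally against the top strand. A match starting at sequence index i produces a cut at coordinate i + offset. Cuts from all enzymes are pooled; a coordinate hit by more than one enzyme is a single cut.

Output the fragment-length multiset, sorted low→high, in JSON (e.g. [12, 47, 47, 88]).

[2,3,3,5,6,6,6,7,8,8,8,8,9,9,11,11,11,11,12,14,20]

Site scan:
  BxoX (CATCTGA, off=5): starts [61, 69, 113, 140, 155] → cuts [66, 74, 118, 145, 160]
  GruIV (TCGTTA, off=6): starts [26, 32, 39, 47, 88, 103, 131, 148] → cuts [32, 38, 45, 53, 94, 109, 137, 154]
  PtaI (AATACC, off=1): starts [17, 54, 76, 82, 96, 125, 164, 175] → cuts [18, 55, 77, 83, 97, 126, 165, 176]

Pooled cuts: [18, 32, 38, 45, 53, 55, 66, 74, 77, 83, 94, 97, 109, 118, 126, 137, 145, 154, 160, 165, 176]

Fragment lengths:
  18→32: 14 bp
  32→38: 6 bp
  38→45: 7 bp
  45→53: 8 bp
  53→55: 2 bp
  55→66: 11 bp
  66→74: 8 bp
  74→77: 3 bp
  77→83: 6 bp
  83→94: 11 bp
  94→97: 3 bp
  97→109: 12 bp
  109→118: 9 bp
  118→126: 8 bp
  126→137: 11 bp
  137→145: 8 bp
  145→154: 9 bp
  154→160: 6 bp
  160→165: 5 bp
  165→176: 11 bp
  176→18 (wrap): 178-176+18 = 20 bp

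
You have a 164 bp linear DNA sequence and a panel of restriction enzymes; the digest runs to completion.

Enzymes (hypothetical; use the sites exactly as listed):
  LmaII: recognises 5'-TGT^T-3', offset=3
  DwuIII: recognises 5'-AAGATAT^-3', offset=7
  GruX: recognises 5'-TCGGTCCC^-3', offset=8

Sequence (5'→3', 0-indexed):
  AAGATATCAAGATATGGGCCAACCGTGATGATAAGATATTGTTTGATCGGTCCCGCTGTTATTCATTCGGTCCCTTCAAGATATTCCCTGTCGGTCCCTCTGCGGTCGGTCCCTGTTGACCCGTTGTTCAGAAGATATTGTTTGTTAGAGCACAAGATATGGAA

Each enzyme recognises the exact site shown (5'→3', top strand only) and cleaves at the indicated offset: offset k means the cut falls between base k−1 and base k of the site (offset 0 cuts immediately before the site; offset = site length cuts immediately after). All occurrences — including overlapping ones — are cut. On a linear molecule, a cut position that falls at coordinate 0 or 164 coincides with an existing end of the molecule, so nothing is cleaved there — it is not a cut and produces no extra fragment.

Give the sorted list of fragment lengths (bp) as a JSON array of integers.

Per-enzyme occurrences:
  LmaII (TGTT, off=3): starts [39, 56, 113, 124, 138, 142] → cuts [42, 59, 116, 127, 141, 145]
  DwuIII (AAGATAT, off=7): starts [0, 8, 32, 77, 131, 153] → cuts [7, 15, 39, 84, 138, 160]
  GruX (TCGGTCCC, off=8): starts [46, 66, 90, 105] → cuts [54, 74, 98, 113]

All cut coordinates (distinct, sorted): [7, 15, 39, 42, 54, 59, 74, 84, 98, 113, 116, 127, 138, 141, 145, 160]

Fragment lengths:
  [0,7): 7 bp
  [7,15): 8 bp
  [15,39): 24 bp
  [39,42): 3 bp
  [42,54): 12 bp
  [54,59): 5 bp
  [59,74): 15 bp
  [74,84): 10 bp
  [84,98): 14 bp
  [98,113): 15 bp
  [113,116): 3 bp
  [116,127): 11 bp
  [127,138): 11 bp
  [138,141): 3 bp
  [141,145): 4 bp
  [145,160): 15 bp
  [160,164): 4 bp

[3,3,3,4,4,5,7,8,10,11,11,12,14,15,15,15,24]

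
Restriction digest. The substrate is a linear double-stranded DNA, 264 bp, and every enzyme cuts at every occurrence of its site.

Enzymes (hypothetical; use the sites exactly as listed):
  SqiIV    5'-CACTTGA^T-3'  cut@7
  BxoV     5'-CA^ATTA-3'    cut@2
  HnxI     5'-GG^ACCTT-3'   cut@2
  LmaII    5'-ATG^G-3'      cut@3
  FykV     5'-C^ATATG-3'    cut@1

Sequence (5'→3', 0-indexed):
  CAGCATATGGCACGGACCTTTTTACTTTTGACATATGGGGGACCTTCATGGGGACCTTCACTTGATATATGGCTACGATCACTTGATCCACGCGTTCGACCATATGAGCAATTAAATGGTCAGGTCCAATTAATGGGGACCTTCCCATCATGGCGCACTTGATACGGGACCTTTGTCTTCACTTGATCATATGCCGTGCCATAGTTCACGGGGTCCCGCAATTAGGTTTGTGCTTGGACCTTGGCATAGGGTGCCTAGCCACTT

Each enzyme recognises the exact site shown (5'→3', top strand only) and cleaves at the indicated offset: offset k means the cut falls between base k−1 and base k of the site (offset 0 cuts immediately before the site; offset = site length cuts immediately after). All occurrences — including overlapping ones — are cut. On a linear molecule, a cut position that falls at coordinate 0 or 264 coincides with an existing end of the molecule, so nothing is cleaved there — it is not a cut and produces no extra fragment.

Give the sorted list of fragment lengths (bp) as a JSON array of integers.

Per-enzyme occurrences:
  SqiIV CACTTGAT/7: at [58, 79, 155, 179] ⇒ [65, 86, 162, 186]
  BxoV CAATTA/2: at [108, 126, 218] ⇒ [110, 128, 220]
  HnxI GGACCTT/2: at [13, 39, 51, 136, 166, 235] ⇒ [15, 41, 53, 138, 168, 237]
  LmaII ATGG/3: at [6, 34, 47, 68, 115, 132, 149] ⇒ [9, 37, 50, 71, 118, 135, 152]
  FykV CATATG/1: at [3, 31, 100, 187] ⇒ [4, 32, 101, 188]

Pooled cuts: [4, 9, 15, 32, 37, 41, 50, 53, 65, 71, 86, 101, 110, 118, 128, 135, 138, 152, 162, 168, 186, 188, 220, 237]

Fragment lengths:
  [0,4): 4 bp
  [4,9): 5 bp
  [9,15): 6 bp
  [15,32): 17 bp
  [32,37): 5 bp
  [37,41): 4 bp
  [41,50): 9 bp
  [50,53): 3 bp
  [53,65): 12 bp
  [65,71): 6 bp
  [71,86): 15 bp
  [86,101): 15 bp
  [101,110): 9 bp
  [110,118): 8 bp
  [118,128): 10 bp
  [128,135): 7 bp
  [135,138): 3 bp
  [138,152): 14 bp
  [152,162): 10 bp
  [162,168): 6 bp
  [168,186): 18 bp
  [186,188): 2 bp
  [188,220): 32 bp
  [220,237): 17 bp
  [237,264): 27 bp

[2,3,3,4,4,5,5,6,6,6,7,8,9,9,10,10,12,14,15,15,17,17,18,27,32]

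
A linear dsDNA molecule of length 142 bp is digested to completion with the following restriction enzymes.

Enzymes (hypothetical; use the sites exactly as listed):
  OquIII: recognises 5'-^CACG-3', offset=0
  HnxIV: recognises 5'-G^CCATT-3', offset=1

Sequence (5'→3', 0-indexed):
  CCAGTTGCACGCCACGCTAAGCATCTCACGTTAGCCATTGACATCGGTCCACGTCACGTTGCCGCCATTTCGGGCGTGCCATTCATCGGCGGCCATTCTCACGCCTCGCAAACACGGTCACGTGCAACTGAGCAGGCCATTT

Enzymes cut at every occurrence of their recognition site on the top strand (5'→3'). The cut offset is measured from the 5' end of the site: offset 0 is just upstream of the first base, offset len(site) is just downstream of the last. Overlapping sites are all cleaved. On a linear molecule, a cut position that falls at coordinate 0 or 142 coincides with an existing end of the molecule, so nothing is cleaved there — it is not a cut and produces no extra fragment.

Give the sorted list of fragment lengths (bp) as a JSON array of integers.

[5,5,6,6,7,7,8,10,13,14,14,14,15,18]

Scan for sites:
  OquIII (CACG, off=0): starts [7, 12, 26, 49, 54, 99, 112, 118] → cuts [7, 12, 26, 49, 54, 99, 112, 118]
  HnxIV (GCCATT, off=1): starts [33, 63, 77, 91, 135] → cuts [34, 64, 78, 92, 136]

All cut coordinates (distinct, sorted): [7, 12, 26, 34, 49, 54, 64, 78, 92, 99, 112, 118, 136]

Fragments:
  [0,7): 7 bp
  [7,12): 5 bp
  [12,26): 14 bp
  [26,34): 8 bp
  [34,49): 15 bp
  [49,54): 5 bp
  [54,64): 10 bp
  [64,78): 14 bp
  [78,92): 14 bp
  [92,99): 7 bp
  [99,112): 13 bp
  [112,118): 6 bp
  [118,136): 18 bp
  [136,142): 6 bp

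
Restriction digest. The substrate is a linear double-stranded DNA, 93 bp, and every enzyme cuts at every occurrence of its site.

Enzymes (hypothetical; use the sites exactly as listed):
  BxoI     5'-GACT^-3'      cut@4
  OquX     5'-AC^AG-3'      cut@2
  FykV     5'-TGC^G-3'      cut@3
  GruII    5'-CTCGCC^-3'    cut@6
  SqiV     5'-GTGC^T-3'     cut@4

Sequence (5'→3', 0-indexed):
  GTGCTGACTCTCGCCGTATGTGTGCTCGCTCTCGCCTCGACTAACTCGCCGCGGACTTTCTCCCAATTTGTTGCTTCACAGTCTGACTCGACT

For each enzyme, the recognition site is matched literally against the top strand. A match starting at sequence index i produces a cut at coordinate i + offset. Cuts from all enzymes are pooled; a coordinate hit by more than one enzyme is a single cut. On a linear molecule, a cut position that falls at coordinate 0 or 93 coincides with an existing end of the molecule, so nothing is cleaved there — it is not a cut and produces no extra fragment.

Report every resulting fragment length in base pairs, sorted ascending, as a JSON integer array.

[4,5,5,6,6,7,8,9,10,11,22]

Scan for sites:
  BxoI (GACT, off=4): starts [5, 38, 53, 84, 89] → cuts [9, 42, 57, 88] (position 93 is a terminus of the linear molecule — no cut)
  OquX (ACAG, off=2): starts [77] → cuts [79]
  FykV (TGCG, off=3): no sites
  GruII (CTCGCC, off=6): starts [9, 30, 44] → cuts [15, 36, 50]
  SqiV (GTGCT, off=4): starts [0, 21] → cuts [4, 25]

Pooled cuts: [4, 9, 15, 25, 36, 42, 50, 57, 79, 88]

Fragment lengths:
  [0,4): 4 bp
  [4,9): 5 bp
  [9,15): 6 bp
  [15,25): 10 bp
  [25,36): 11 bp
  [36,42): 6 bp
  [42,50): 8 bp
  [50,57): 7 bp
  [57,79): 22 bp
  [79,88): 9 bp
  [88,93): 5 bp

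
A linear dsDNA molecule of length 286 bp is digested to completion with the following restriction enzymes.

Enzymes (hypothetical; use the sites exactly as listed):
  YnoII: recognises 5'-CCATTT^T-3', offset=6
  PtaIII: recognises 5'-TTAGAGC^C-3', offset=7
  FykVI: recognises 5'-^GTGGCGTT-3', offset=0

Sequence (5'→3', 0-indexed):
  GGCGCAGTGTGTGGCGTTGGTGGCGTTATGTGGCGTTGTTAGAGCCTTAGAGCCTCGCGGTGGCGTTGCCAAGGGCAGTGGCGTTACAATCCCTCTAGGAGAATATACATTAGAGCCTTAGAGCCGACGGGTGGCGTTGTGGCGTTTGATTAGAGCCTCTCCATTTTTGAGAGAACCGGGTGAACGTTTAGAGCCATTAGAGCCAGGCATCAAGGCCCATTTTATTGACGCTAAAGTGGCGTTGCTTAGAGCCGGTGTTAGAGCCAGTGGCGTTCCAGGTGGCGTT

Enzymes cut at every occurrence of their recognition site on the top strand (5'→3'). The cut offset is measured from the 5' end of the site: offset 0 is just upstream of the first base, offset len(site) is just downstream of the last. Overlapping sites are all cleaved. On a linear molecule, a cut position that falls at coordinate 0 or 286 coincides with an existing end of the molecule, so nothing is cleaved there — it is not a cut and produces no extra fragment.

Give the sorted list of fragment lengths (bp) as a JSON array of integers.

[2,6,6,8,8,8,8,9,9,10,10,10,12,12,13,16,17,18,18,19,28,39]

Per-enzyme occurrences:
  YnoII (CCATTTT, off=6): starts [160, 216] → cuts [166, 222]
  PtaIII (TTAGAGCC, off=7): starts [38, 46, 109, 117, 149, 187, 196, 245, 257] → cuts [45, 53, 116, 124, 156, 194, 203, 252, 264]
  FykVI (GTGGCGTT, off=0): starts [10, 19, 29, 59, 77, 130, 138, 235, 266, 278] → cuts [10, 19, 29, 59, 77, 130, 138, 235, 266, 278]

All cut coordinates (distinct, sorted): [10, 19, 29, 45, 53, 59, 77, 116, 124, 130, 138, 156, 166, 194, 203, 222, 235, 252, 264, 266, 278]

Fragment lengths:
  [0,10): 10 bp
  [10,19): 9 bp
  [19,29): 10 bp
  [29,45): 16 bp
  [45,53): 8 bp
  [53,59): 6 bp
  [59,77): 18 bp
  [77,116): 39 bp
  [116,124): 8 bp
  [124,130): 6 bp
  [130,138): 8 bp
  [138,156): 18 bp
  [156,166): 10 bp
  [166,194): 28 bp
  [194,203): 9 bp
  [203,222): 19 bp
  [222,235): 13 bp
  [235,252): 17 bp
  [252,264): 12 bp
  [264,266): 2 bp
  [266,278): 12 bp
  [278,286): 8 bp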